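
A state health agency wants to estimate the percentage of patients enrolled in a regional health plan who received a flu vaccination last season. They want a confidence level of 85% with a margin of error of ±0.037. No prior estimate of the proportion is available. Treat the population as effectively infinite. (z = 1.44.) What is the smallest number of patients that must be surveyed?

379

With no prior estimate, use p = 0.5, giving p(1−p) = 0.25.
n = z²·p(1−p)/E² = 1.44² × 0.2500 / 0.037² = 2.0736 × 0.2500 / 0.001369 ≈ 378.67.
Rounding up gives n = 379.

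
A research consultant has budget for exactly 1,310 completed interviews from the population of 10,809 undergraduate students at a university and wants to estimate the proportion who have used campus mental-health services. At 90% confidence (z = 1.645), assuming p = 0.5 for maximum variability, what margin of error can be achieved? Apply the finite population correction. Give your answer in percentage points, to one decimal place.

Finite-population factor: (N−n)/(N−1) = (10809−1310)/(10809−1) = 0.8789.
SE(p̂) = √[p(1−p)/n · (N−n)/(N−1)] = √[0.2500/1310 × 0.8789] = 0.01295.
E = z × SE = 1.645 × 0.01295 = 0.02130 ≈ 2.1 percentage points.

2.1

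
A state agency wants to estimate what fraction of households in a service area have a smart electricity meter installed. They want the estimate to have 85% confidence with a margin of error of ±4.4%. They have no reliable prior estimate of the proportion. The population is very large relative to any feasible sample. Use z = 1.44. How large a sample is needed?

268

With no prior estimate, use p = 0.5, giving p(1−p) = 0.25.
n = z²·p(1−p)/E² = 1.44² × 0.2500 / 0.044² = 2.0736 × 0.2500 / 0.001936 ≈ 267.77.
Rounding up gives n = 268.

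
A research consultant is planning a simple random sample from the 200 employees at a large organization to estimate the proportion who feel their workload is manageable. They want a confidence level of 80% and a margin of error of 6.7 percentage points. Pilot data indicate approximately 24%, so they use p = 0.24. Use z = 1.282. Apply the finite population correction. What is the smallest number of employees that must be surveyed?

Unadjusted: n₀ = 1.282² × 0.24 × 0.76 / 0.067² ≈ 66.78, so n₀ = 67.
Finite population correction with N = 200: n = n₀ / (1 + (n₀−1)/N) = 67 / (1 + 66/200) = 67 / 1.3300 ≈ 50.38.
Rounding up, n = 51.

51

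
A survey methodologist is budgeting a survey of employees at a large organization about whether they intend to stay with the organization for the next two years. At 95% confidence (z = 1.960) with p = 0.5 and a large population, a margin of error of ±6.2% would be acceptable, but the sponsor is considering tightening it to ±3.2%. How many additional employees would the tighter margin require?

At ±6.2%: n = 1.960² × 0.2500 / 0.062² ≈ 249.84 → 250.
At ±3.2%: n = 1.960² × 0.2500 / 0.032² ≈ 937.89 → 938.
Additional respondents: 938 − 250 = 688.

688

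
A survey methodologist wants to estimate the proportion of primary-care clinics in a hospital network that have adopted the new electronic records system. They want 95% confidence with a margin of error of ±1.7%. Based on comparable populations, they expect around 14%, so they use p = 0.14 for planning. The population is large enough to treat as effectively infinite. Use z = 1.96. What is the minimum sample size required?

1601

With p = 0.14, p(1−p) = 0.1204.
n = z²·p(1−p)/E² = 1.96² × 0.1204 / 0.017² = 3.8416 × 0.1204 / 0.000289 ≈ 1600.45.
Rounding up gives n = 1601.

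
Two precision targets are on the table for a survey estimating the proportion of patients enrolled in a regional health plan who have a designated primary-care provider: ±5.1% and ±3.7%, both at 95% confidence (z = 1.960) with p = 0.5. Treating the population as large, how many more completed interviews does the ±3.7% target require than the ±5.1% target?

At ±5.1%: n = 1.960² × 0.2500 / 0.051² ≈ 369.24 → 370.
At ±3.7%: n = 1.960² × 0.2500 / 0.037² ≈ 701.53 → 702.
Additional respondents: 702 − 370 = 332.

332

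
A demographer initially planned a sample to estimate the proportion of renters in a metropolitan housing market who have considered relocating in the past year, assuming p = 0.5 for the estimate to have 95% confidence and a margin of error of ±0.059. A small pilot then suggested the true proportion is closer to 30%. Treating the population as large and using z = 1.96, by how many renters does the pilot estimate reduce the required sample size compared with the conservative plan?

Conservative (p = 0.5): n = 1.96² × 0.25 / 0.059² ≈ 275.90 → 276.
Using p = 0.30: p(1−p) = 0.2100, so n = 1.96² × 0.2100 / 0.059² ≈ 231.75 → 232.
Reduction: 276 − 232 = 44.

44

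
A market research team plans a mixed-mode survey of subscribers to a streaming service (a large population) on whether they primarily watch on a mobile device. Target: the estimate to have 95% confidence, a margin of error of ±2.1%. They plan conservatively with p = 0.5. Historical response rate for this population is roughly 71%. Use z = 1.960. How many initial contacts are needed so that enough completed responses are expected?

3068

Completed interviews needed: n₀ = 1.960² × 0.2500 / 0.021² ≈ 2177.78 → 2178.
At a 71% response rate, contacts needed = 2178 / 0.71 ≈ 3067.61 → 3068.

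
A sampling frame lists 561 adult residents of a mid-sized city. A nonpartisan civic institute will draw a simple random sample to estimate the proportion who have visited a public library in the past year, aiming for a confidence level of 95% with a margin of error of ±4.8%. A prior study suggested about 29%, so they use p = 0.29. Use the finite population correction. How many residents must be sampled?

214

For 95% confidence, z = 1.960.
Unadjusted: n₀ = 1.960² × 0.29 × 0.71 / 0.048² ≈ 343.31, so n₀ = 344.
Finite population correction with N = 561: n = n₀ / (1 + (n₀−1)/N) = 344 / (1 + 343/561) = 344 / 1.6114 ≈ 213.48.
Rounding up, n = 214.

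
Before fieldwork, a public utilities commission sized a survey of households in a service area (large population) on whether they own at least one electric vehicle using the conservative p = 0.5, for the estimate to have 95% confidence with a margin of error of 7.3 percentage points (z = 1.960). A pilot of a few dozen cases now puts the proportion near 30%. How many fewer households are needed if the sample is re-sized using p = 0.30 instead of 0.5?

29

Conservative (p = 0.5): n = 1.960² × 0.25 / 0.073² ≈ 180.22 → 181.
Using p = 0.30: p(1−p) = 0.2100, so n = 1.960² × 0.2100 / 0.073² ≈ 151.39 → 152.
Reduction: 181 − 152 = 29.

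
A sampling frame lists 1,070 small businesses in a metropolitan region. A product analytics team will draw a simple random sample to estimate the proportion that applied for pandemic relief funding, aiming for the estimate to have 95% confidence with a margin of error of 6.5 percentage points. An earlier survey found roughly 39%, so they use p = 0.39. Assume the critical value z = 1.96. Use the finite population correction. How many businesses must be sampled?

181

Unadjusted: n₀ = 1.96² × 0.39 × 0.61 / 0.065² ≈ 216.31, so n₀ = 217.
Finite population correction with N = 1,070: n = n₀ / (1 + (n₀−1)/N) = 217 / (1 + 216/1070) = 217 / 1.2019 ≈ 180.55.
Rounding up, n = 181.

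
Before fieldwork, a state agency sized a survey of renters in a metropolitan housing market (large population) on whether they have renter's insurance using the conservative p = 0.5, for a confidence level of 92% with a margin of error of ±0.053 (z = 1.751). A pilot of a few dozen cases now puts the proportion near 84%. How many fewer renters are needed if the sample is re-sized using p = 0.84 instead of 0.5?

126

Conservative (p = 0.5): n = 1.751² × 0.25 / 0.053² ≈ 272.87 → 273.
Using p = 0.84: p(1−p) = 0.1344, so n = 1.751² × 0.1344 / 0.053² ≈ 146.70 → 147.
Reduction: 273 − 147 = 126.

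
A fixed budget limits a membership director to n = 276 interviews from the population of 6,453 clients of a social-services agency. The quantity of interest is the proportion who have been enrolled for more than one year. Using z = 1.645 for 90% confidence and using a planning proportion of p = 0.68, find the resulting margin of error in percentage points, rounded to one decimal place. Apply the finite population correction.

Finite-population factor: (N−n)/(N−1) = (6453−276)/(6453−1) = 0.9574.
SE(p̂) = √[p(1−p)/n · (N−n)/(N−1)] = √[0.2176/276 × 0.9574] = 0.02747.
E = z × SE = 1.645 × 0.02747 = 0.04519 ≈ 4.5 percentage points.

4.5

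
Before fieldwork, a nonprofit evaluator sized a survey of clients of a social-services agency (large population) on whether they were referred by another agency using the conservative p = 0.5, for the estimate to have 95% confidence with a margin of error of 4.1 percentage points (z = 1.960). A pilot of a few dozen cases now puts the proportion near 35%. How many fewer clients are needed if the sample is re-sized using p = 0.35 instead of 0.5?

Conservative (p = 0.5): n = 1.960² × 0.25 / 0.041² ≈ 571.33 → 572.
Using p = 0.35: p(1−p) = 0.2275, so n = 1.960² × 0.2275 / 0.041² ≈ 519.91 → 520.
Reduction: 572 − 520 = 52.

52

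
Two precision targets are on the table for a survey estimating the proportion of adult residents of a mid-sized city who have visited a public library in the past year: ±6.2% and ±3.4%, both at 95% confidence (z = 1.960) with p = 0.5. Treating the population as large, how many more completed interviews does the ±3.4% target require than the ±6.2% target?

At ±6.2%: n = 1.960² × 0.2500 / 0.062² ≈ 249.84 → 250.
At ±3.4%: n = 1.960² × 0.2500 / 0.034² ≈ 830.80 → 831.
Additional respondents: 831 − 250 = 581.

581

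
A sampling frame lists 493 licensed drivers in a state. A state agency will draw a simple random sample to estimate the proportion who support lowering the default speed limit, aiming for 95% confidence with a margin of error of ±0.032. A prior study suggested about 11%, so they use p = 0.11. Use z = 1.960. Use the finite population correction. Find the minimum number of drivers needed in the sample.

Unadjusted: n₀ = 1.960² × 0.11 × 0.89 / 0.032² ≈ 367.28, so n₀ = 368.
Finite population correction with N = 493: n = n₀ / (1 + (n₀−1)/N) = 368 / (1 + 367/493) = 368 / 1.7444 ≈ 210.96.
Rounding up, n = 211.

211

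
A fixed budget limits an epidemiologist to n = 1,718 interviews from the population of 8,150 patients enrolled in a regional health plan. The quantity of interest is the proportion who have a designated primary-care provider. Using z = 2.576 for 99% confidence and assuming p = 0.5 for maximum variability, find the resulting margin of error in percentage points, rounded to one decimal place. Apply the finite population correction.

2.8

Finite-population factor: (N−n)/(N−1) = (8150−1718)/(8150−1) = 0.7893.
SE(p̂) = √[p(1−p)/n · (N−n)/(N−1)] = √[0.2500/1718 × 0.7893] = 0.01072.
E = z × SE = 2.576 × 0.01072 = 0.02761 ≈ 2.8 percentage points.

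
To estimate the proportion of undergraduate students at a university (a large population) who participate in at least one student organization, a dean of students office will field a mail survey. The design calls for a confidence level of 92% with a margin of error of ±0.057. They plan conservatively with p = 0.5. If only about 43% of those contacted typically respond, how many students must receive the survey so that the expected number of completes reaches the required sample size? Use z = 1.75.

549

Completed interviews needed: n₀ = 1.75² × 0.2500 / 0.057² ≈ 235.65 → 236.
At a 43% response rate, contacts needed = 236 / 0.43 ≈ 548.84 → 549.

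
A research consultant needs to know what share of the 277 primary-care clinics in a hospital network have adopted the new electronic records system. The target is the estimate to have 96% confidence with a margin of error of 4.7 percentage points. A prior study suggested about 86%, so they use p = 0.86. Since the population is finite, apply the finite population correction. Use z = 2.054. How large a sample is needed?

Unadjusted: n₀ = 2.054² × 0.86 × 0.14 / 0.047² ≈ 229.95, so n₀ = 230.
Finite population correction with N = 277: n = n₀ / (1 + (n₀−1)/N) = 230 / (1 + 229/277) = 230 / 1.8267 ≈ 125.91.
Rounding up, n = 126.

126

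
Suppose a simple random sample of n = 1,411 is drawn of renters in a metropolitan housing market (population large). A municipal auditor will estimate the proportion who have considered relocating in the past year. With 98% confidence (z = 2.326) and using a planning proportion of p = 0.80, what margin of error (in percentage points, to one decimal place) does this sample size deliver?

2.5

SE(p̂) = √[p(1−p)/n] = √[0.1600/1411] = 0.01065.
E = z × SE = 2.326 × 0.01065 = 0.02477, or 2.5 percentage points.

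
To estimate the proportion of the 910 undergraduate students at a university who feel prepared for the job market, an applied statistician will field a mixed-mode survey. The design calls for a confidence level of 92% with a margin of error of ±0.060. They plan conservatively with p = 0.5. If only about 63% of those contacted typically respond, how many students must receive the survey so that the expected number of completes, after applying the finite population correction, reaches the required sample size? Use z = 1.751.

Completed interviews needed (unadjusted): n₀ = 1.751² × 0.2500 / 0.060² ≈ 212.92 → 213.
FPC for N = 910: n = 213 / (1 + 212/910) = 213 / 1.2330 ≈ 172.75 → 173.
At a 63% response rate, contacts needed = 173 / 0.63 ≈ 274.60 → 275.

275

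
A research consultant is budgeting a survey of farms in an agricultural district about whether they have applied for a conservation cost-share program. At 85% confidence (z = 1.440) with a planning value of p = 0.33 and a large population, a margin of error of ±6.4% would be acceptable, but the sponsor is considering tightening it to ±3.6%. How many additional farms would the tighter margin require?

242

At ±6.4%: n = 1.440² × 0.2211 / 0.064² ≈ 111.93 → 112.
At ±3.6%: n = 1.440² × 0.2211 / 0.036² ≈ 353.76 → 354.
Additional respondents: 354 − 112 = 242.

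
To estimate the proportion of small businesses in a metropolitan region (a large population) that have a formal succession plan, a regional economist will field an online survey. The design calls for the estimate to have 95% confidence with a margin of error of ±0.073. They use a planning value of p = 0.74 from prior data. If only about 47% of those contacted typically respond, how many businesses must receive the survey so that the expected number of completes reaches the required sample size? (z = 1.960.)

296

Completed interviews needed: n₀ = 1.960² × 0.1924 / 0.073² ≈ 138.70 → 139.
At a 47% response rate, contacts needed = 139 / 0.47 ≈ 295.74 → 296.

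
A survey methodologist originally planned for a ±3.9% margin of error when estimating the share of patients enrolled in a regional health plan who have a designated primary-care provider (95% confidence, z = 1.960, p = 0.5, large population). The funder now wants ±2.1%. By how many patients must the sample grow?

At ±3.9%: n = 1.960² × 0.2500 / 0.039² ≈ 631.43 → 632.
At ±2.1%: n = 1.960² × 0.2500 / 0.021² ≈ 2177.78 → 2178.
Additional respondents: 2178 − 632 = 1546.

1546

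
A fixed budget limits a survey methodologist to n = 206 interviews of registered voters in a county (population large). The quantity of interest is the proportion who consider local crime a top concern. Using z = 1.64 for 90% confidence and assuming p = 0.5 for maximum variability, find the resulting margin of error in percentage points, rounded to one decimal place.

5.7

SE(p̂) = √[p(1−p)/n] = √[0.2500/206] = 0.03484.
E = z × SE = 1.64 × 0.03484 = 0.05713, or 5.7 percentage points.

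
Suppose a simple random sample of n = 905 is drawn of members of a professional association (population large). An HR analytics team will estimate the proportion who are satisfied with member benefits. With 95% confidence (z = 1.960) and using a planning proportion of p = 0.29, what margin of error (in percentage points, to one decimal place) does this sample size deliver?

3.0

SE(p̂) = √[p(1−p)/n] = √[0.2059/905] = 0.01508.
E = z × SE = 1.960 × 0.01508 = 0.02956, or 3.0 percentage points.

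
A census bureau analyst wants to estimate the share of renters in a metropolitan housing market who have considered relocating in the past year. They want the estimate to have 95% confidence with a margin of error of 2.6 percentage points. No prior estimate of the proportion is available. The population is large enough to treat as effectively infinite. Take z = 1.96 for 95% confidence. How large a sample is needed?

1421

With no prior estimate, use p = 0.5, giving p(1−p) = 0.25.
n = z²·p(1−p)/E² = 1.96² × 0.2500 / 0.026² = 3.8416 × 0.2500 / 0.000676 ≈ 1420.71.
Rounding up gives n = 1421.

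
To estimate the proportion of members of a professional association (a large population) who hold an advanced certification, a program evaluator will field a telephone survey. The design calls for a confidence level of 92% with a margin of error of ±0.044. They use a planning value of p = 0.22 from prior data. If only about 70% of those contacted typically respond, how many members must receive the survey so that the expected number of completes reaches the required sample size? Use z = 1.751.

389

Completed interviews needed: n₀ = 1.751² × 0.1716 / 0.044² ≈ 271.76 → 272.
At a 70% response rate, contacts needed = 272 / 0.70 ≈ 388.57 → 389.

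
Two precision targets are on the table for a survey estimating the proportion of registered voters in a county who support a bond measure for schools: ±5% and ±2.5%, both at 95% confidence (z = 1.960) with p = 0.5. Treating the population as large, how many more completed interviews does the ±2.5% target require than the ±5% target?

At ±5%: n = 1.960² × 0.2500 / 0.050² ≈ 384.16 → 385.
At ±2.5%: n = 1.960² × 0.2500 / 0.025² ≈ 1536.64 → 1537.
Additional respondents: 1537 − 385 = 1152.

1152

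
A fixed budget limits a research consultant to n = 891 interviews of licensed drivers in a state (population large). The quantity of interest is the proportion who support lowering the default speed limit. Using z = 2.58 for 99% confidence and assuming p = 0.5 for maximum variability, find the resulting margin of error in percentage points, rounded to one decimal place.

SE(p̂) = √[p(1−p)/n] = √[0.2500/891] = 0.01675.
E = z × SE = 2.58 × 0.01675 = 0.04322, or 4.3 percentage points.

4.3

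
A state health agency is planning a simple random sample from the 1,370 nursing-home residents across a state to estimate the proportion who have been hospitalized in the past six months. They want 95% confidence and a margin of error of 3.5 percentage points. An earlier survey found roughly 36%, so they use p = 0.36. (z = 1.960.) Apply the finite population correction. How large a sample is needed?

474

Unadjusted: n₀ = 1.960² × 0.36 × 0.64 / 0.035² ≈ 722.53, so n₀ = 723.
Finite population correction with N = 1,370: n = n₀ / (1 + (n₀−1)/N) = 723 / (1 + 722/1370) = 723 / 1.5270 ≈ 473.48.
Rounding up, n = 474.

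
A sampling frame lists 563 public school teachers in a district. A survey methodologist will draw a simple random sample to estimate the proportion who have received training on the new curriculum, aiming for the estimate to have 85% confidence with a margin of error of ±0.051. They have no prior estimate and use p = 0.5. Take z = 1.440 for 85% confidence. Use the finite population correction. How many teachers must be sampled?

148

Unadjusted: n₀ = 1.440² × 0.50 × 0.50 / 0.051² ≈ 199.31, so n₀ = 200.
Finite population correction with N = 563: n = n₀ / (1 + (n₀−1)/N) = 200 / (1 + 199/563) = 200 / 1.3535 ≈ 147.77.
Rounding up, n = 148.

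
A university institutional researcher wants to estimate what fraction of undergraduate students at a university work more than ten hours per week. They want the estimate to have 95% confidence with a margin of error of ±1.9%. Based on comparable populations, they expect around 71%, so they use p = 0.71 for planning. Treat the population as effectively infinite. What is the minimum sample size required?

For 95% confidence, z = 1.960.
With p = 0.71, p(1−p) = 0.2059.
n = z²·p(1−p)/E² = 1.960² × 0.2059 / 0.019² = 3.8416 × 0.2059 / 0.000361 ≈ 2191.10.
Rounding up gives n = 2192.

2192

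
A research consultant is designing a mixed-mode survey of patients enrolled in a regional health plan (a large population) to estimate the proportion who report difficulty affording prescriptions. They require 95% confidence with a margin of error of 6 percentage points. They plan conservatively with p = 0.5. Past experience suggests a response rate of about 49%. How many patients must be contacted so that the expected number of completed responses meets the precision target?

545

For 95% confidence, z = 1.960.
Completed interviews needed: n₀ = 1.960² × 0.2500 / 0.060² ≈ 266.78 → 267.
At a 49% response rate, contacts needed = 267 / 0.49 ≈ 544.90 → 545.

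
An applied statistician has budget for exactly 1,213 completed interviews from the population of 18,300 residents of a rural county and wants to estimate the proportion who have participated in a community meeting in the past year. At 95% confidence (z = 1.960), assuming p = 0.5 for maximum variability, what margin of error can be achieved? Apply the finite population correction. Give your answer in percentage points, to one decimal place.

Finite-population factor: (N−n)/(N−1) = (18300−1213)/(18300−1) = 0.9338.
SE(p̂) = √[p(1−p)/n · (N−n)/(N−1)] = √[0.2500/1213 × 0.9338] = 0.01387.
E = z × SE = 1.960 × 0.01387 = 0.02719 ≈ 2.7 percentage points.

2.7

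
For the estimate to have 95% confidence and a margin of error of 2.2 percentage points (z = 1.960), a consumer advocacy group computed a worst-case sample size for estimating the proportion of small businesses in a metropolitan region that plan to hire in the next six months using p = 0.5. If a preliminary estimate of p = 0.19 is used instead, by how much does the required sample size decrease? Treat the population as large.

Conservative (p = 0.5): n = 1.960² × 0.25 / 0.022² ≈ 1984.30 → 1985.
Using p = 0.19: p(1−p) = 0.1539, so n = 1.960² × 0.1539 / 0.022² ≈ 1221.53 → 1222.
Reduction: 1985 − 1222 = 763.

763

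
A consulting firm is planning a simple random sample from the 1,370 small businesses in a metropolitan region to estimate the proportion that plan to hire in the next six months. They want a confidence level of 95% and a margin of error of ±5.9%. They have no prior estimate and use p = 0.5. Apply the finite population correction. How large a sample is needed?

For 95% confidence, z = 1.960.
Unadjusted: n₀ = 1.960² × 0.50 × 0.50 / 0.059² ≈ 275.90, so n₀ = 276.
Finite population correction with N = 1,370: n = n₀ / (1 + (n₀−1)/N) = 276 / (1 + 275/1370) = 276 / 1.2007 ≈ 229.86.
Rounding up, n = 230.

230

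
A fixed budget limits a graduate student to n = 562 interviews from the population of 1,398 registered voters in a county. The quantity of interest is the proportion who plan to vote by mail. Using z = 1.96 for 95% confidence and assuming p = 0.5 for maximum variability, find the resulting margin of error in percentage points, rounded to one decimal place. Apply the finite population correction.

Finite-population factor: (N−n)/(N−1) = (1398−562)/(1398−1) = 0.5984.
SE(p̂) = √[p(1−p)/n · (N−n)/(N−1)] = √[0.2500/562 × 0.5984] = 0.01632.
E = z × SE = 1.96 × 0.01632 = 0.03198 ≈ 3.2 percentage points.

3.2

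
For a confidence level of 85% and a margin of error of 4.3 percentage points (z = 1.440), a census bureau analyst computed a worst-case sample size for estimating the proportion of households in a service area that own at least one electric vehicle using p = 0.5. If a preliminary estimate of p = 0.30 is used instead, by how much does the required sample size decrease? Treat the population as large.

45

Conservative (p = 0.5): n = 1.440² × 0.25 / 0.043² ≈ 280.37 → 281.
Using p = 0.30: p(1−p) = 0.2100, so n = 1.440² × 0.2100 / 0.043² ≈ 235.51 → 236.
Reduction: 281 − 236 = 45.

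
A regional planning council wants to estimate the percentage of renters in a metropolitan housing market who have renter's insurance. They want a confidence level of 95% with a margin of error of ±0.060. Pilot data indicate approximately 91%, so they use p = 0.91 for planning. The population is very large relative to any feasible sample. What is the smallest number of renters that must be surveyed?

88

For 95% confidence, z = 1.960.
With p = 0.91, p(1−p) = 0.0819.
n = z²·p(1−p)/E² = 1.960² × 0.0819 / 0.060² = 3.8416 × 0.0819 / 0.003600 ≈ 87.40.
Rounding up gives n = 88.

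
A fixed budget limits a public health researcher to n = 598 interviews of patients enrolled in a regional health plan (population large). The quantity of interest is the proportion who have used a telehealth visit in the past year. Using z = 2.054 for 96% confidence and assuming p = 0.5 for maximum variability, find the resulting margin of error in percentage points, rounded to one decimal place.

SE(p̂) = √[p(1−p)/n] = √[0.2500/598] = 0.02045.
E = z × SE = 2.054 × 0.02045 = 0.04200, or 4.2 percentage points.

4.2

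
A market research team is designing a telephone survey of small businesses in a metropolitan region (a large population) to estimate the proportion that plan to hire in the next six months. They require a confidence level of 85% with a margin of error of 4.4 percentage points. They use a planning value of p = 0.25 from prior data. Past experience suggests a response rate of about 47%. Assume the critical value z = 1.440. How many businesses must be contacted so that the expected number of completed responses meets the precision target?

Completed interviews needed: n₀ = 1.440² × 0.1875 / 0.044² ≈ 200.83 → 201.
At a 47% response rate, contacts needed = 201 / 0.47 ≈ 427.66 → 428.

428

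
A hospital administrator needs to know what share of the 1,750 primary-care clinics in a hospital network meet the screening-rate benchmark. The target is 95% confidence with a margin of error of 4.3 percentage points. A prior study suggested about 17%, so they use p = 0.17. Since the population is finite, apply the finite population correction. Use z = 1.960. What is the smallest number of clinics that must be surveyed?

252

Unadjusted: n₀ = 1.960² × 0.17 × 0.83 / 0.043² ≈ 293.16, so n₀ = 294.
Finite population correction with N = 1,750: n = n₀ / (1 + (n₀−1)/N) = 294 / (1 + 293/1750) = 294 / 1.1674 ≈ 251.84.
Rounding up, n = 252.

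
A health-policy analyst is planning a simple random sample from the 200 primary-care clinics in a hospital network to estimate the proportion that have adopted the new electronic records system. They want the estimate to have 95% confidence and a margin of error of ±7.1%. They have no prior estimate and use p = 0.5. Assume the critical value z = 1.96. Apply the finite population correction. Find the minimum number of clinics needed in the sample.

Unadjusted: n₀ = 1.96² × 0.50 × 0.50 / 0.071² ≈ 190.52, so n₀ = 191.
Finite population correction with N = 200: n = n₀ / (1 + (n₀−1)/N) = 191 / (1 + 190/200) = 191 / 1.9500 ≈ 97.95.
Rounding up, n = 98.

98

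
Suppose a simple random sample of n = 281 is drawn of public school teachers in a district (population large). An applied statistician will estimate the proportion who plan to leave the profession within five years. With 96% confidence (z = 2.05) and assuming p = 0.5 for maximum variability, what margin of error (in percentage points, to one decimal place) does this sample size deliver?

SE(p̂) = √[p(1−p)/n] = √[0.2500/281] = 0.02983.
E = z × SE = 2.05 × 0.02983 = 0.06115, or 6.1 percentage points.

6.1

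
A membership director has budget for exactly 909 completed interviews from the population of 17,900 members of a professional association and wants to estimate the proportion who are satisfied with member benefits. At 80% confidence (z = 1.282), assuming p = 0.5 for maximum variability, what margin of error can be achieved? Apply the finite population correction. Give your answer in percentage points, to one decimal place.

2.1

Finite-population factor: (N−n)/(N−1) = (17900−909)/(17900−1) = 0.9493.
SE(p̂) = √[p(1−p)/n · (N−n)/(N−1)] = √[0.2500/909 × 0.9493] = 0.01616.
E = z × SE = 1.282 × 0.01616 = 0.02071 ≈ 2.1 percentage points.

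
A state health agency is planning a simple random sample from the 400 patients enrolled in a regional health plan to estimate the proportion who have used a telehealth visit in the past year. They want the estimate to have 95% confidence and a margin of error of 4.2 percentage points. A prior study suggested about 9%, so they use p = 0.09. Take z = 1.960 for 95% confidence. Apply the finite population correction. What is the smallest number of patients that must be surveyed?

124

Unadjusted: n₀ = 1.960² × 0.09 × 0.91 / 0.042² ≈ 178.36, so n₀ = 179.
Finite population correction with N = 400: n = n₀ / (1 + (n₀−1)/N) = 179 / (1 + 178/400) = 179 / 1.4450 ≈ 123.88.
Rounding up, n = 124.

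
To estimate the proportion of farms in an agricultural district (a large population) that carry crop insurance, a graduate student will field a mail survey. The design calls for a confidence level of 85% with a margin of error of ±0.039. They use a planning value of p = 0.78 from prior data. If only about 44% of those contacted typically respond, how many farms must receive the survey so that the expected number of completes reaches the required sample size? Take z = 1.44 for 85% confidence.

532

Completed interviews needed: n₀ = 1.44² × 0.1716 / 0.039² ≈ 233.94 → 234.
At a 44% response rate, contacts needed = 234 / 0.44 ≈ 531.82 → 532.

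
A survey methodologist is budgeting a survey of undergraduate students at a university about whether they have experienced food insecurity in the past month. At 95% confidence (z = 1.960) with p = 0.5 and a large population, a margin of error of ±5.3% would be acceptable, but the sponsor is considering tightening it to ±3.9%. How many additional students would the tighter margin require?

290

At ±5.3%: n = 1.960² × 0.2500 / 0.053² ≈ 341.90 → 342.
At ±3.9%: n = 1.960² × 0.2500 / 0.039² ≈ 631.43 → 632.
Additional respondents: 632 − 342 = 290.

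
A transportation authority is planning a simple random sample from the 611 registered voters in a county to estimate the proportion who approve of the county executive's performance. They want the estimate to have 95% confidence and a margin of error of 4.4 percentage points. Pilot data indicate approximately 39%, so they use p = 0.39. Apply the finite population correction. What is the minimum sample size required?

For 95% confidence, z = 1.960.
Unadjusted: n₀ = 1.960² × 0.39 × 0.61 / 0.044² ≈ 472.06, so n₀ = 473.
Finite population correction with N = 611: n = n₀ / (1 + (n₀−1)/N) = 473 / (1 + 472/611) = 473 / 1.7725 ≈ 266.85.
Rounding up, n = 267.

267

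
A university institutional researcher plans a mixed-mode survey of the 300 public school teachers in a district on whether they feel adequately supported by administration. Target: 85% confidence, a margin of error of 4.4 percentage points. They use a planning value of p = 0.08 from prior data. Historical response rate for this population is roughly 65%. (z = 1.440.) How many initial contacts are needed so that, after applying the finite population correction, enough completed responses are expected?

97

Completed interviews needed (unadjusted): n₀ = 1.440² × 0.0736 / 0.044² ≈ 78.83 → 79.
FPC for N = 300: n = 79 / (1 + 78/300) = 79 / 1.2600 ≈ 62.70 → 63.
At a 65% response rate, contacts needed = 63 / 0.65 ≈ 96.92 → 97.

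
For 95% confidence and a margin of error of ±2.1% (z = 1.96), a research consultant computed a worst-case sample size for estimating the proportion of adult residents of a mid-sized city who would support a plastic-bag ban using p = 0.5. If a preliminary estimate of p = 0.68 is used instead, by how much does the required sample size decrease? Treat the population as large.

282

Conservative (p = 0.5): n = 1.96² × 0.25 / 0.021² ≈ 2177.78 → 2178.
Using p = 0.68: p(1−p) = 0.2176, so n = 1.96² × 0.2176 / 0.021² ≈ 1895.54 → 1896.
Reduction: 2178 − 1896 = 282.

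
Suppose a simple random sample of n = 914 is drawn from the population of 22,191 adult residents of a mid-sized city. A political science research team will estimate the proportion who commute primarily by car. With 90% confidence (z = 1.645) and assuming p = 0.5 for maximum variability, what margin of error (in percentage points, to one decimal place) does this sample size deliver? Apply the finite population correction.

2.7

Finite-population factor: (N−n)/(N−1) = (22191−914)/(22191−1) = 0.9589.
SE(p̂) = √[p(1−p)/n · (N−n)/(N−1)] = √[0.2500/914 × 0.9589] = 0.01619.
E = z × SE = 1.645 × 0.01619 = 0.02664 ≈ 2.7 percentage points.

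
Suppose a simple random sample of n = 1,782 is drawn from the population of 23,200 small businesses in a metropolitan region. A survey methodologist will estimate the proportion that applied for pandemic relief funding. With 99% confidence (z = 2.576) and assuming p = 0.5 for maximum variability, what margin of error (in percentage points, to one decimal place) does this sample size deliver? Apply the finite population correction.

Finite-population factor: (N−n)/(N−1) = (23200−1782)/(23200−1) = 0.9232.
SE(p̂) = √[p(1−p)/n · (N−n)/(N−1)] = √[0.2500/1782 × 0.9232] = 0.01138.
E = z × SE = 2.576 × 0.01138 = 0.02932 ≈ 2.9 percentage points.

2.9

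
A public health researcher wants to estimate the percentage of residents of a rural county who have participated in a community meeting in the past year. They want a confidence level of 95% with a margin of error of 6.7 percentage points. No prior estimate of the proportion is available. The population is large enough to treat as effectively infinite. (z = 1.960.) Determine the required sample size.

214

With no prior estimate, use p = 0.5, giving p(1−p) = 0.25.
n = z²·p(1−p)/E² = 1.960² × 0.2500 / 0.067² = 3.8416 × 0.2500 / 0.004489 ≈ 213.95.
Rounding up gives n = 214.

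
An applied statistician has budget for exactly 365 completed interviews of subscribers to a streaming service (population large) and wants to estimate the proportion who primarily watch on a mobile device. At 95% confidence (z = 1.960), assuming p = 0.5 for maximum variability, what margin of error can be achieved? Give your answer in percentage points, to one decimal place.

5.1

SE(p̂) = √[p(1−p)/n] = √[0.2500/365] = 0.02617.
E = z × SE = 1.960 × 0.02617 = 0.05130, or 5.1 percentage points.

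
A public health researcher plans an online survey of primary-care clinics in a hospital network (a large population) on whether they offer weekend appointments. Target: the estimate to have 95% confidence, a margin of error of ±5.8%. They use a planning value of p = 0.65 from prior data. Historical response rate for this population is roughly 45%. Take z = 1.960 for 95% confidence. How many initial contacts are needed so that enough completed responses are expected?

578

Completed interviews needed: n₀ = 1.960² × 0.2275 / 0.058² ≈ 259.80 → 260.
At a 45% response rate, contacts needed = 260 / 0.45 ≈ 577.78 → 578.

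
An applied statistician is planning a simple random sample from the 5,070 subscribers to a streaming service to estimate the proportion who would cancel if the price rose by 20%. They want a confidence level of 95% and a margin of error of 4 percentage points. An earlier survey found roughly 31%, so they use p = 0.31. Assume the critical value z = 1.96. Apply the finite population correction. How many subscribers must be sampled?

Unadjusted: n₀ = 1.96² × 0.31 × 0.69 / 0.040² ≈ 513.57, so n₀ = 514.
Finite population correction with N = 5,070: n = n₀ / (1 + (n₀−1)/N) = 514 / (1 + 513/5070) = 514 / 1.1012 ≈ 466.77.
Rounding up, n = 467.

467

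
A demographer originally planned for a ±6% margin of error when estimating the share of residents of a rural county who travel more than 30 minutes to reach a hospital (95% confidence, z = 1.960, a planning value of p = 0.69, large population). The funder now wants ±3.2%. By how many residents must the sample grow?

574

At ±6%: n = 1.960² × 0.2139 / 0.060² ≈ 228.26 → 229.
At ±3.2%: n = 1.960² × 0.2139 / 0.032² ≈ 802.46 → 803.
Additional respondents: 803 − 229 = 574.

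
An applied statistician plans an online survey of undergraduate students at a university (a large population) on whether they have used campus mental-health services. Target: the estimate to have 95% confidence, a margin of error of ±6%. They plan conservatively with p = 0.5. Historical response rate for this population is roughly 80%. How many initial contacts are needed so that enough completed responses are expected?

For 95% confidence, z = 1.960.
Completed interviews needed: n₀ = 1.960² × 0.2500 / 0.060² ≈ 266.78 → 267.
At an 80% response rate, contacts needed = 267 / 0.80 ≈ 333.75 → 334.

334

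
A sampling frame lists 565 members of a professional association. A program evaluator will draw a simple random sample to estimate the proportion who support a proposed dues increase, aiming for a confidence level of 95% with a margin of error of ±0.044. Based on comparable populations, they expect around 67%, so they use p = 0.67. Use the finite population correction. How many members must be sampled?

248

For 95% confidence, z = 1.96.
Unadjusted: n₀ = 1.96² × 0.67 × 0.33 / 0.044² ≈ 438.73, so n₀ = 439.
Finite population correction with N = 565: n = n₀ / (1 + (n₀−1)/N) = 439 / (1 + 438/565) = 439 / 1.7752 ≈ 247.29.
Rounding up, n = 248.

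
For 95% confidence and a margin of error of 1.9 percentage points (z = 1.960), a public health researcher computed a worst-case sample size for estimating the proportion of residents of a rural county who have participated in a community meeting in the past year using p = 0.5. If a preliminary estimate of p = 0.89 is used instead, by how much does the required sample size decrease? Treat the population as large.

1619

Conservative (p = 0.5): n = 1.960² × 0.25 / 0.019² ≈ 2660.39 → 2661.
Using p = 0.89: p(1−p) = 0.0979, so n = 1.960² × 0.0979 / 0.019² ≈ 1041.81 → 1042.
Reduction: 2661 − 1042 = 1619.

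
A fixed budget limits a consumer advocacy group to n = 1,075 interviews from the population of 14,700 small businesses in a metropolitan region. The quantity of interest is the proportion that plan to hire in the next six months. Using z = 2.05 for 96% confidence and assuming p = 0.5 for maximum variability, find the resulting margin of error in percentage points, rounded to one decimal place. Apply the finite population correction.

Finite-population factor: (N−n)/(N−1) = (14700−1075)/(14700−1) = 0.9269.
SE(p̂) = √[p(1−p)/n · (N−n)/(N−1)] = √[0.2500/1075 × 0.9269] = 0.01468.
E = z × SE = 2.05 × 0.01468 = 0.03010 ≈ 3.0 percentage points.

3.0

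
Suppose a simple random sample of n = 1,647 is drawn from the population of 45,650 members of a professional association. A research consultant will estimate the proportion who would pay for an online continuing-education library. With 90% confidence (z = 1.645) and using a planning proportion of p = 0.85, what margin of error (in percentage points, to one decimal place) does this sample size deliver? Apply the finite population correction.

1.4

Finite-population factor: (N−n)/(N−1) = (45650−1647)/(45650−1) = 0.9639.
SE(p̂) = √[p(1−p)/n · (N−n)/(N−1)] = √[0.1275/1647 × 0.9639] = 0.00864.
E = z × SE = 1.645 × 0.00864 = 0.01421 ≈ 1.4 percentage points.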